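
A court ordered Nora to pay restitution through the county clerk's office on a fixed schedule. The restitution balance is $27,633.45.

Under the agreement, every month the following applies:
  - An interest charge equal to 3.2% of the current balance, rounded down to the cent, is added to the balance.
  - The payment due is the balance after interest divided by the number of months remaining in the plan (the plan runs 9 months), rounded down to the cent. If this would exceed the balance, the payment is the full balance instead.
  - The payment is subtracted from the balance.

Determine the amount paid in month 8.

Month 1: opening $27,633.45; interest $884.27 → $28,517.72; payment $3,168.63; balance $25,349.09
Month 2: opening $25,349.09; interest $811.17 → $26,160.26; payment $3,270.03; balance $22,890.23
Month 3: opening $22,890.23; interest $732.48 → $23,622.71; payment $3,374.67; balance $20,248.04
Month 4: opening $20,248.04; interest $647.93 → $20,895.97; payment $3,482.66; balance $17,413.31
Month 5: opening $17,413.31; interest $557.22 → $17,970.53; payment $3,594.10; balance $14,376.43
Month 6: opening $14,376.43; interest $460.04 → $14,836.47; payment $3,709.11; balance $11,127.36
Month 7: opening $11,127.36; interest $356.07 → $11,483.43; payment $3,827.81; balance $7,655.62
Month 8: opening $7,655.62; interest $244.97 → $7,900.59; payment $3,950.29; balance $3,950.30

$3,950.29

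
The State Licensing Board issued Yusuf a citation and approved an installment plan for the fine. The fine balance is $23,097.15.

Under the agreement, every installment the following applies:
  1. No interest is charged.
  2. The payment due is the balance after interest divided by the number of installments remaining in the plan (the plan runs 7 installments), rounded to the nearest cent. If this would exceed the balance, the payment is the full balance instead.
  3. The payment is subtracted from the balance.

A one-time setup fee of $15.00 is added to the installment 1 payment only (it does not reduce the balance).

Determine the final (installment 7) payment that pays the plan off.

$3,299.59

Installment 1: $23,097.15 − $3,299.59 (+ $15.00 fee) → $19,797.56
Installment 2: $19,797.56 − $3,299.59 → $16,497.97
Installment 3: $16,497.97 − $3,299.59 → $13,198.38
Installment 4: $13,198.38 − $3,299.60 → $9,898.78
Installment 5: $9,898.78 − $3,299.59 → $6,599.19
Installment 6: $6,599.19 − $3,299.60 → $3,299.59
Installment 7: $3,299.59 − $3,299.59 → $0.00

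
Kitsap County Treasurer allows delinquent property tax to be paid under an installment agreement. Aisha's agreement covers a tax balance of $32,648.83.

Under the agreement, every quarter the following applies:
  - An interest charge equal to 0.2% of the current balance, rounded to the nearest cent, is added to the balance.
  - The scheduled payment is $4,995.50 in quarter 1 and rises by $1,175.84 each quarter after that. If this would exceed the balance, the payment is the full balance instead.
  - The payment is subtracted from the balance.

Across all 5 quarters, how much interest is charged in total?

$204.16

Quarter 1: opening $32,648.83; interest $65.30 → $32,714.13; payment $4,995.50; balance $27,718.63
Quarter 2: opening $27,718.63; interest $55.44 → $27,774.07; payment $6,171.34; balance $21,602.73
Quarter 3: opening $21,602.73; interest $43.21 → $21,645.94; payment $7,347.18; balance $14,298.76
Quarter 4: opening $14,298.76; interest $28.60 → $14,327.36; payment $8,523.02; balance $5,804.34
Quarter 5: opening $5,804.34; interest $11.61 → $5,815.95; payment $5,815.95; balance $0.00
Total interest: $65.30 + $55.44 + $43.21 + $28.60 + $11.61 = $204.16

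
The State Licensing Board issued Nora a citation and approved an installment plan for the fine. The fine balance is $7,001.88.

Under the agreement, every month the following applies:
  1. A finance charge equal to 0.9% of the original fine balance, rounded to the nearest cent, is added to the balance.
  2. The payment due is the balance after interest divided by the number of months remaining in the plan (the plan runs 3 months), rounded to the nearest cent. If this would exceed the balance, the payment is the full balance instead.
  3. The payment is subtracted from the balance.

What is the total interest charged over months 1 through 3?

Month 1: opening $7,001.88; interest $63.02 → $7,064.90; payment $2,354.97; balance $4,709.93
Month 2: opening $4,709.93; interest $63.02 → $4,772.95; payment $2,386.48; balance $2,386.47
Month 3: opening $2,386.47; interest $63.02 → $2,449.49; payment $2,449.49; balance $0.00
Total interest: $63.02 + $63.02 + $63.02 = $189.06

$189.06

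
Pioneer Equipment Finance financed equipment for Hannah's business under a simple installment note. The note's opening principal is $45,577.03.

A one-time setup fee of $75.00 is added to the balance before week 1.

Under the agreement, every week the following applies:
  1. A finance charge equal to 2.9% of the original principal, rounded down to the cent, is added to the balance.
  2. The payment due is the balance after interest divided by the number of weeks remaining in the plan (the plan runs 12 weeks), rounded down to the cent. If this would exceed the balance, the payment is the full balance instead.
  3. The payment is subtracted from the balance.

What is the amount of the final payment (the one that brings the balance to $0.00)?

$7,905.95

Week 1: opening $45,652.03; interest $1,321.73 → $46,973.76; payment $3,914.48; balance $43,059.28
Week 2: opening $43,059.28; interest $1,321.73 → $44,381.01; payment $4,034.63; balance $40,346.38
Week 3: opening $40,346.38; interest $1,321.73 → $41,668.11; payment $4,166.81; balance $37,501.30
Week 4: opening $37,501.30; interest $1,321.73 → $38,823.03; payment $4,313.67; balance $34,509.36
Week 5: opening $34,509.36; interest $1,321.73 → $35,831.09; payment $4,478.88; balance $31,352.21
Week 6: opening $31,352.21; interest $1,321.73 → $32,673.94; payment $4,667.70; balance $28,006.24
Week 7: opening $28,006.24; interest $1,321.73 → $29,327.97; payment $4,887.99; balance $24,439.98
Week 8: opening $24,439.98; interest $1,321.73 → $25,761.71; payment $5,152.34; balance $20,609.37
Week 9: opening $20,609.37; interest $1,321.73 → $21,931.10; payment $5,482.77; balance $16,448.33
Week 10: opening $16,448.33; interest $1,321.73 → $17,770.06; payment $5,923.35; balance $11,846.71
Week 11: opening $11,846.71; interest $1,321.73 → $13,168.44; payment $6,584.22; balance $6,584.22
Week 12: opening $6,584.22; interest $1,321.73 → $7,905.95; payment $7,905.95; balance $0.00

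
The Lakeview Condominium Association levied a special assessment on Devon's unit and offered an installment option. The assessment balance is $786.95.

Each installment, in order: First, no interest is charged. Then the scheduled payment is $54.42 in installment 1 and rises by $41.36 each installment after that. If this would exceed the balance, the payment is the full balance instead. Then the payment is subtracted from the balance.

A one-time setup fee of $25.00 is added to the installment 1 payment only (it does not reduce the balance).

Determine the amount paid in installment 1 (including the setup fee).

Installment 1: $786.95 − $54.42 (+ $25.00 fee) → $732.53

$79.42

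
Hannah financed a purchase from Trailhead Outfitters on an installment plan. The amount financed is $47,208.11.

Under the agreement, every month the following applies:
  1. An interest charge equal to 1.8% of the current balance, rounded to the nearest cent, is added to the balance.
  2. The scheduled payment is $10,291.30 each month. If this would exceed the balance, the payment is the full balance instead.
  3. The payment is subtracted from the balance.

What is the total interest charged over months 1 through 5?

$2,518.39

# | Opening | Interest | Payment | End bal
1 | $47,208.11 | $849.75 | $10,291.30 | $37,766.56
2 | $37,766.56 | $679.80 | $10,291.30 | $28,155.06
3 | $28,155.06 | $506.79 | $10,291.30 | $18,370.55
4 | $18,370.55 | $330.67 | $10,291.30 | $8,409.92
5 | $8,409.92 | $151.38 | $8,561.30 | $0.00
Total interest: $849.75 + $679.80 + $506.79 + $330.67 + $151.38 = $2,518.39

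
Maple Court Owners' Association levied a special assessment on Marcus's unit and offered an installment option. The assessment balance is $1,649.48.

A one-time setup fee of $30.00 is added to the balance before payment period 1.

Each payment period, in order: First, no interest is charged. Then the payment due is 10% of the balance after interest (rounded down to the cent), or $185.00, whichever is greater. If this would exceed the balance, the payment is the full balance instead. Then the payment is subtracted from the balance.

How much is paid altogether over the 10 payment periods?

Payment period 1: $1,679.48 − $185.00 → $1,494.48
Payment period 2: $1,494.48 − $185.00 → $1,309.48
Payment period 3: $1,309.48 − $185.00 → $1,124.48
Payment period 4: $1,124.48 − $185.00 → $939.48
Payment period 5: $939.48 − $185.00 → $754.48
Payment period 6: $754.48 − $185.00 → $569.48
Payment period 7: $569.48 − $185.00 → $384.48
Payment period 8: $384.48 − $185.00 → $199.48
Payment period 9: $199.48 − $185.00 → $14.48
Payment period 10: $14.48 − $14.48 → $0.00
Total paid: $1,679.48

$1,679.48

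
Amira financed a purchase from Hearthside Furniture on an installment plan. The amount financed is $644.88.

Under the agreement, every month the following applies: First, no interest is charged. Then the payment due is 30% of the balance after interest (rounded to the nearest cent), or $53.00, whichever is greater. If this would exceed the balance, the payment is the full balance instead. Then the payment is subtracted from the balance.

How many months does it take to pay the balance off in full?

# | Opening | Payment | End bal
1 | $644.88 | $193.46 | $451.42
2 | $451.42 | $135.43 | $315.99
3 | $315.99 | $94.80 | $221.19
4 | $221.19 | $66.36 | $154.83
5 | $154.83 | $53.00 | $101.83
6 | $101.83 | $53.00 | $48.83
7 | $48.83 | $48.83 | $0.00
Balance reaches $0.00 in month 7.

7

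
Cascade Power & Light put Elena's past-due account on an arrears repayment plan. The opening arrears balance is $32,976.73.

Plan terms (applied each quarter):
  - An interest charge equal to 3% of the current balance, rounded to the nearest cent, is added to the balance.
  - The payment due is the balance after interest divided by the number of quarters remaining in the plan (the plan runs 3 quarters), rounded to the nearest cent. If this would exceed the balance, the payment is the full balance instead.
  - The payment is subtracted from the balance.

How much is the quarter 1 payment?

$11,322.01

# | Opening | Interest | Payment | End bal
1 | $32,976.73 | $989.30 | $11,322.01 | $22,644.02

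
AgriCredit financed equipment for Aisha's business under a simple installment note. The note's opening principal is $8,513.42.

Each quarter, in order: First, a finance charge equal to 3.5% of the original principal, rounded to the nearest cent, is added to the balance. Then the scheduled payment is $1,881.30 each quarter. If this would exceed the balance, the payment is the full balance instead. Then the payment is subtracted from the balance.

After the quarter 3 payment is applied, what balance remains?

$3,763.43

Quarter 1: opening $8,513.42; interest $297.97 → $8,811.39; payment $1,881.30; balance $6,930.09
Quarter 2: opening $6,930.09; interest $297.97 → $7,228.06; payment $1,881.30; balance $5,346.76
Quarter 3: opening $5,346.76; interest $297.97 → $5,644.73; payment $1,881.30; balance $3,763.43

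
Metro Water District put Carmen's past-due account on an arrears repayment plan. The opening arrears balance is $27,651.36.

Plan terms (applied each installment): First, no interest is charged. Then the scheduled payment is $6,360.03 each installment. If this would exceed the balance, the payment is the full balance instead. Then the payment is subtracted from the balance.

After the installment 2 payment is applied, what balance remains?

# | Opening | Payment | End bal
1 | $27,651.36 | $6,360.03 | $21,291.33
2 | $21,291.33 | $6,360.03 | $14,931.30

$14,931.30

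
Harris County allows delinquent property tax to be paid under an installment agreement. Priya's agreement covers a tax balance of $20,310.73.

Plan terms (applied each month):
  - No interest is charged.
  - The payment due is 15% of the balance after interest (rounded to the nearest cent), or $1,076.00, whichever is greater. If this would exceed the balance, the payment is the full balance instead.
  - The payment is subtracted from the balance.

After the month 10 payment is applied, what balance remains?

$3,283.14

Month 1: $20,310.73 − $3,046.61 → $17,264.12
Month 2: $17,264.12 − $2,589.62 → $14,674.50
Month 3: $14,674.50 − $2,201.18 → $12,473.32
Month 4: $12,473.32 − $1,871.00 → $10,602.32
Month 5: $10,602.32 − $1,590.35 → $9,011.97
Month 6: $9,011.97 − $1,351.80 → $7,660.17
Month 7: $7,660.17 − $1,149.03 → $6,511.14
Month 8: $6,511.14 − $1,076.00 → $5,435.14
Month 9: $5,435.14 − $1,076.00 → $4,359.14
Month 10: $4,359.14 − $1,076.00 → $3,283.14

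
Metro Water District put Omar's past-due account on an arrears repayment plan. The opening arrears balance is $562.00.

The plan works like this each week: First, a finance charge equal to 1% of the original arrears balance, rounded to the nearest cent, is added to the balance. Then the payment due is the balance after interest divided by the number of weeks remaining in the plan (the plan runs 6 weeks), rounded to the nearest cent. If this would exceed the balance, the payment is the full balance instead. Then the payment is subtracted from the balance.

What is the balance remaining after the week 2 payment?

# | Opening | Interest | Payment | End bal
1 | $562.00 | $5.62 | $94.60 | $473.02
2 | $473.02 | $5.62 | $95.73 | $382.91

$382.91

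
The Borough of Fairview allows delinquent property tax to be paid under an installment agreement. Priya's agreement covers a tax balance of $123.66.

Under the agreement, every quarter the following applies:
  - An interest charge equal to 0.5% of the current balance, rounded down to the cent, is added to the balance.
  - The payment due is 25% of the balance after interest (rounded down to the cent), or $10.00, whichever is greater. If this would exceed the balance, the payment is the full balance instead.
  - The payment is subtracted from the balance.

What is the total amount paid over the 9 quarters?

$125.83

# | Opening | Interest | Payment | End bal
1 | $123.66 | $0.61 | $31.06 | $93.21
2 | $93.21 | $0.46 | $23.41 | $70.26
3 | $70.26 | $0.35 | $17.65 | $52.96
4 | $52.96 | $0.26 | $13.30 | $39.92
5 | $39.92 | $0.19 | $10.02 | $30.09
6 | $30.09 | $0.15 | $10.00 | $20.24
7 | $20.24 | $0.10 | $10.00 | $10.34
8 | $10.34 | $0.05 | $10.00 | $0.39
9 | $0.39 | $0.00 | $0.39 | $0.00
Total paid: $125.83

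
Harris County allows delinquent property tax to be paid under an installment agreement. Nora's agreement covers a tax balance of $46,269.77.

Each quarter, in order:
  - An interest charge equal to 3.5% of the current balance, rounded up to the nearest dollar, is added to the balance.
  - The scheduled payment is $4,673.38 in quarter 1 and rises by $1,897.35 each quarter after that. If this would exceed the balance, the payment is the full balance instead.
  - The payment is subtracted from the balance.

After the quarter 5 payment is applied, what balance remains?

Quarter 1: opening $46,269.77; interest $1,620.00 → $47,889.77; payment $4,673.38; balance $43,216.39
Quarter 2: opening $43,216.39; interest $1,513.00 → $44,729.39; payment $6,570.73; balance $38,158.66
Quarter 3: opening $38,158.66; interest $1,336.00 → $39,494.66; payment $8,468.08; balance $31,026.58
Quarter 4: opening $31,026.58; interest $1,086.00 → $32,112.58; payment $10,365.43; balance $21,747.15
Quarter 5: opening $21,747.15; interest $762.00 → $22,509.15; payment $12,262.78; balance $10,246.37

$10,246.37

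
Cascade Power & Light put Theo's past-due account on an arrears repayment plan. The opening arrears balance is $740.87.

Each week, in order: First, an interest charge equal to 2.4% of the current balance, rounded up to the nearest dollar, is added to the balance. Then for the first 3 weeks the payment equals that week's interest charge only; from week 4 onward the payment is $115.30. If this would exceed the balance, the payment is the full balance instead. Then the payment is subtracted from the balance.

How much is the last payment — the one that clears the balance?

Week 1: $740.87 +$18.00 interest = $758.87; pay $18.00 → $740.87
Week 2: $740.87 +$18.00 interest = $758.87; pay $18.00 → $740.87
Week 3: $740.87 +$18.00 interest = $758.87; pay $18.00 → $740.87
Week 4: $740.87 +$18.00 interest = $758.87; pay $115.30 → $643.57
Week 5: $643.57 +$16.00 interest = $659.57; pay $115.30 → $544.27
Week 6: $544.27 +$14.00 interest = $558.27; pay $115.30 → $442.97
Week 7: $442.97 +$11.00 interest = $453.97; pay $115.30 → $338.67
Week 8: $338.67 +$9.00 interest = $347.67; pay $115.30 → $232.37
Week 9: $232.37 +$6.00 interest = $238.37; pay $115.30 → $123.07
Week 10: $123.07 +$3.00 interest = $126.07; pay $115.30 → $10.77
Week 11: $10.77 +$1.00 interest = $11.77; pay $11.77 → $0.00

$11.77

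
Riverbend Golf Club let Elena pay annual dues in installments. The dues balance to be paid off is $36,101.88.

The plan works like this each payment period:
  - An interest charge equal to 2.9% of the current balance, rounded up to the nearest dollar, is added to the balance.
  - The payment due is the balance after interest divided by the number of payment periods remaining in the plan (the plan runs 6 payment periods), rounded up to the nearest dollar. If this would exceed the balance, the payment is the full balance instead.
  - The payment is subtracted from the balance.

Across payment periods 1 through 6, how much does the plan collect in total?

$39,951.88

Payment period 1: opening $36,101.88; interest $1,047.00 → $37,148.88; payment $6,192.00; balance $30,956.88
Payment period 2: opening $30,956.88; interest $898.00 → $31,854.88; payment $6,371.00; balance $25,483.88
Payment period 3: opening $25,483.88; interest $740.00 → $26,223.88; payment $6,556.00; balance $19,667.88
Payment period 4: opening $19,667.88; interest $571.00 → $20,238.88; payment $6,747.00; balance $13,491.88
Payment period 5: opening $13,491.88; interest $392.00 → $13,883.88; payment $6,942.00; balance $6,941.88
Payment period 6: opening $6,941.88; interest $202.00 → $7,143.88; payment $7,143.88; balance $0.00
Total paid: $39,951.88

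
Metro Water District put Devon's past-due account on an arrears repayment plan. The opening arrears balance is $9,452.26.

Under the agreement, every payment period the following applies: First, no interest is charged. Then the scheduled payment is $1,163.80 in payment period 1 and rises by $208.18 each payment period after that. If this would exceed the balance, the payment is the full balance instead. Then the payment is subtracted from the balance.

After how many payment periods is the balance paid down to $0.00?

Payment period 1: opening $9,452.26; payment $1,163.80; balance $8,288.46
Payment period 2: opening $8,288.46; payment $1,371.98; balance $6,916.48
Payment period 3: opening $6,916.48; payment $1,580.16; balance $5,336.32
Payment period 4: opening $5,336.32; payment $1,788.34; balance $3,547.98
Payment period 5: opening $3,547.98; payment $1,996.52; balance $1,551.46
Payment period 6: opening $1,551.46; payment $1,551.46; balance $0.00
Balance reaches $0.00 in payment period 6.

6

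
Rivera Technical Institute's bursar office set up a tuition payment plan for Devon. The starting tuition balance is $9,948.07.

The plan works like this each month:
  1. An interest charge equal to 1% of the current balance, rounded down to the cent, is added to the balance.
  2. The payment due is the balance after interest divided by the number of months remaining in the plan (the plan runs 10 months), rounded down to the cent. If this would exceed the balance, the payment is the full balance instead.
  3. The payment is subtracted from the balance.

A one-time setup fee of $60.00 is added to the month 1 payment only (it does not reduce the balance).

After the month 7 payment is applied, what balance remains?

Month 1: $9,948.07 +$99.48 interest = $10,047.55; pay $1,004.75 (+ $60.00 fee) → $9,042.80
Month 2: $9,042.80 +$90.42 interest = $9,133.22; pay $1,014.80 → $8,118.42
Month 3: $8,118.42 +$81.18 interest = $8,199.60; pay $1,024.95 → $7,174.65
Month 4: $7,174.65 +$71.74 interest = $7,246.39; pay $1,035.19 → $6,211.20
Month 5: $6,211.20 +$62.11 interest = $6,273.31; pay $1,045.55 → $5,227.76
Month 6: $5,227.76 +$52.27 interest = $5,280.03; pay $1,056.00 → $4,224.03
Month 7: $4,224.03 +$42.24 interest = $4,266.27; pay $1,066.56 → $3,199.71

$3,199.71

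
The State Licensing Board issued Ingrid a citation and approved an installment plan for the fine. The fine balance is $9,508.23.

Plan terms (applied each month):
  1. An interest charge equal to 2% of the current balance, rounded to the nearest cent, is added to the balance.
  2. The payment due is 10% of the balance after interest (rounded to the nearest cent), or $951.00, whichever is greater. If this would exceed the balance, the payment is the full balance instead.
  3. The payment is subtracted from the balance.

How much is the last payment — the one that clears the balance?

$231.41

Month 1: opening $9,508.23; interest $190.16 → $9,698.39; payment $969.84; balance $8,728.55
Month 2: opening $8,728.55; interest $174.57 → $8,903.12; payment $951.00; balance $7,952.12
Month 3: opening $7,952.12; interest $159.04 → $8,111.16; payment $951.00; balance $7,160.16
Month 4: opening $7,160.16; interest $143.20 → $7,303.36; payment $951.00; balance $6,352.36
Month 5: opening $6,352.36; interest $127.05 → $6,479.41; payment $951.00; balance $5,528.41
Month 6: opening $5,528.41; interest $110.57 → $5,638.98; payment $951.00; balance $4,687.98
Month 7: opening $4,687.98; interest $93.76 → $4,781.74; payment $951.00; balance $3,830.74
Month 8: opening $3,830.74; interest $76.61 → $3,907.35; payment $951.00; balance $2,956.35
Month 9: opening $2,956.35; interest $59.13 → $3,015.48; payment $951.00; balance $2,064.48
Month 10: opening $2,064.48; interest $41.29 → $2,105.77; payment $951.00; balance $1,154.77
Month 11: opening $1,154.77; interest $23.10 → $1,177.87; payment $951.00; balance $226.87
Month 12: opening $226.87; interest $4.54 → $231.41; payment $231.41; balance $0.00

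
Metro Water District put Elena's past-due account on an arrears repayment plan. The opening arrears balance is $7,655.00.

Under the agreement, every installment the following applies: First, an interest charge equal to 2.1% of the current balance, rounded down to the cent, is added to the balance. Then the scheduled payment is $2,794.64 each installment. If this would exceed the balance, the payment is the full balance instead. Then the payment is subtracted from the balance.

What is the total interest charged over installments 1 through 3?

Installment 1: opening $7,655.00; interest $160.75 → $7,815.75; payment $2,794.64; balance $5,021.11
Installment 2: opening $5,021.11; interest $105.44 → $5,126.55; payment $2,794.64; balance $2,331.91
Installment 3: opening $2,331.91; interest $48.97 → $2,380.88; payment $2,380.88; balance $0.00
Total interest: $160.75 + $105.44 + $48.97 = $315.16

$315.16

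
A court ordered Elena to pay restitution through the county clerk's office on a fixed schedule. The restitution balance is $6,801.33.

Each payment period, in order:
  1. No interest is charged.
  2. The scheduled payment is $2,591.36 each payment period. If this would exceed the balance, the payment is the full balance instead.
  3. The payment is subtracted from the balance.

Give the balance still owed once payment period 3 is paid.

Payment period 1: opening $6,801.33; payment $2,591.36; balance $4,209.97
Payment period 2: opening $4,209.97; payment $2,591.36; balance $1,618.61
Payment period 3: opening $1,618.61; payment $1,618.61; balance $0.00

$0.00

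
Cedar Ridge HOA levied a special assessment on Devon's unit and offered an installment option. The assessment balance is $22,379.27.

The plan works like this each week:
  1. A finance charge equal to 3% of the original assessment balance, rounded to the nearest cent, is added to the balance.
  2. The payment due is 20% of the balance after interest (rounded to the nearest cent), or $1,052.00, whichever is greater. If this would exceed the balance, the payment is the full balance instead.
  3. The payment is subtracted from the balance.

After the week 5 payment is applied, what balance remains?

Week 1: opening $22,379.27; interest $671.38 → $23,050.65; payment $4,610.13; balance $18,440.52
Week 2: opening $18,440.52; interest $671.38 → $19,111.90; payment $3,822.38; balance $15,289.52
Week 3: opening $15,289.52; interest $671.38 → $15,960.90; payment $3,192.18; balance $12,768.72
Week 4: opening $12,768.72; interest $671.38 → $13,440.10; payment $2,688.02; balance $10,752.08
Week 5: opening $10,752.08; interest $671.38 → $11,423.46; payment $2,284.69; balance $9,138.77

$9,138.77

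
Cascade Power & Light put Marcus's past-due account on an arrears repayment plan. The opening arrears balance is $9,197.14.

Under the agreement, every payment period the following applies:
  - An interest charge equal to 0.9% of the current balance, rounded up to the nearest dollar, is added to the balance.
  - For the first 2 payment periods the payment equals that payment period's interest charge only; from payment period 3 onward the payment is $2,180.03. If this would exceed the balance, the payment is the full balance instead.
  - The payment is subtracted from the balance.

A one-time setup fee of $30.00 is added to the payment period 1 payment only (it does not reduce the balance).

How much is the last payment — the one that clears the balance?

Payment period 1: opening $9,197.14; interest $83.00 → $9,280.14; payment $83.00 (+ $30.00 fee); balance $9,197.14
Payment period 2: opening $9,197.14; interest $83.00 → $9,280.14; payment $83.00; balance $9,197.14
Payment period 3: opening $9,197.14; interest $83.00 → $9,280.14; payment $2,180.03; balance $7,100.11
Payment period 4: opening $7,100.11; interest $64.00 → $7,164.11; payment $2,180.03; balance $4,984.08
Payment period 5: opening $4,984.08; interest $45.00 → $5,029.08; payment $2,180.03; balance $2,849.05
Payment period 6: opening $2,849.05; interest $26.00 → $2,875.05; payment $2,180.03; balance $695.02
Payment period 7: opening $695.02; interest $7.00 → $702.02; payment $702.02; balance $0.00

$702.02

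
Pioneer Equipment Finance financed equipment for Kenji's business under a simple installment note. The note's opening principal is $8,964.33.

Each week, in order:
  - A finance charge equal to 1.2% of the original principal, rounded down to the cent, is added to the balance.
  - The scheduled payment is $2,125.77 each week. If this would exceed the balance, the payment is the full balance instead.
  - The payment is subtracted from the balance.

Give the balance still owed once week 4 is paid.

$891.53

Week 1: opening $8,964.33; interest $107.57 → $9,071.90; payment $2,125.77; balance $6,946.13
Week 2: opening $6,946.13; interest $107.57 → $7,053.70; payment $2,125.77; balance $4,927.93
Week 3: opening $4,927.93; interest $107.57 → $5,035.50; payment $2,125.77; balance $2,909.73
Week 4: opening $2,909.73; interest $107.57 → $3,017.30; payment $2,125.77; balance $891.53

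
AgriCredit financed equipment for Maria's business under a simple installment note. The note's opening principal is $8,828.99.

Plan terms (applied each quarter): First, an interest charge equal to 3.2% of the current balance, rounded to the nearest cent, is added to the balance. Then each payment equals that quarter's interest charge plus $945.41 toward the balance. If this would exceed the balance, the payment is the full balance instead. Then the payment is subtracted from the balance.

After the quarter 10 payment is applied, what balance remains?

$0.00

Quarter 1: $8,828.99 +$282.53 interest = $9,111.52; pay $1,227.94 → $7,883.58
Quarter 2: $7,883.58 +$252.27 interest = $8,135.85; pay $1,197.68 → $6,938.17
Quarter 3: $6,938.17 +$222.02 interest = $7,160.19; pay $1,167.43 → $5,992.76
Quarter 4: $5,992.76 +$191.77 interest = $6,184.53; pay $1,137.18 → $5,047.35
Quarter 5: $5,047.35 +$161.52 interest = $5,208.87; pay $1,106.93 → $4,101.94
Quarter 6: $4,101.94 +$131.26 interest = $4,233.20; pay $1,076.67 → $3,156.53
Quarter 7: $3,156.53 +$101.01 interest = $3,257.54; pay $1,046.42 → $2,211.12
Quarter 8: $2,211.12 +$70.76 interest = $2,281.88; pay $1,016.17 → $1,265.71
Quarter 9: $1,265.71 +$40.50 interest = $1,306.21; pay $985.91 → $320.30
Quarter 10: $320.30 +$10.25 interest = $330.55; pay $330.55 → $0.00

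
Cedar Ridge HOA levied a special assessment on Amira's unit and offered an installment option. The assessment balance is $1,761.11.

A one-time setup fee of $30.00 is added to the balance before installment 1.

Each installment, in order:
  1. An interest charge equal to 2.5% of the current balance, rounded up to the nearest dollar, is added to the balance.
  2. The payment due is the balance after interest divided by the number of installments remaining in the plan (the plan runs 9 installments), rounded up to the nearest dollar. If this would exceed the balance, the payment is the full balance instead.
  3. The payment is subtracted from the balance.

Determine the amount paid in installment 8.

$243.00

# | Opening | Interest | Payment | End bal
1 | $1,791.11 | $45.00 | $205.00 | $1,631.11
2 | $1,631.11 | $41.00 | $210.00 | $1,462.11
3 | $1,462.11 | $37.00 | $215.00 | $1,284.11
4 | $1,284.11 | $33.00 | $220.00 | $1,097.11
5 | $1,097.11 | $28.00 | $226.00 | $899.11
6 | $899.11 | $23.00 | $231.00 | $691.11
7 | $691.11 | $18.00 | $237.00 | $472.11
8 | $472.11 | $12.00 | $243.00 | $241.11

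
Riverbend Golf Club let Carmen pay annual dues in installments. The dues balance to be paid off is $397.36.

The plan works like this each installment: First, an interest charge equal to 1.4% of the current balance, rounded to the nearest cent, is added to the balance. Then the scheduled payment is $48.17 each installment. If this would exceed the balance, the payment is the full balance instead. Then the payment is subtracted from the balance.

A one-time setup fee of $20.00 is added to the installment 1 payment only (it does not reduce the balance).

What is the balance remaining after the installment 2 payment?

# | Opening | Interest | Payment | Fee | End bal
1 | $397.36 | $5.56 | $48.17 | $20.00 | $354.75
2 | $354.75 | $4.97 | $48.17 | — | $311.55

$311.55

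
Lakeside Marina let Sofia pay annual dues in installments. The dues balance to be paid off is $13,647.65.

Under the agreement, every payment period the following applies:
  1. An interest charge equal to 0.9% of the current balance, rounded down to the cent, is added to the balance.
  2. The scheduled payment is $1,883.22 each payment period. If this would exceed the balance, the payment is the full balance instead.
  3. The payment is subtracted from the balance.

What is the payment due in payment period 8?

$996.00

# | Opening | Interest | Payment | End bal
1 | $13,647.65 | $122.82 | $1,883.22 | $11,887.25
2 | $11,887.25 | $106.98 | $1,883.22 | $10,111.01
3 | $10,111.01 | $90.99 | $1,883.22 | $8,318.78
4 | $8,318.78 | $74.86 | $1,883.22 | $6,510.42
5 | $6,510.42 | $58.59 | $1,883.22 | $4,685.79
6 | $4,685.79 | $42.17 | $1,883.22 | $2,844.74
7 | $2,844.74 | $25.60 | $1,883.22 | $987.12
8 | $987.12 | $8.88 | $996.00 | $0.00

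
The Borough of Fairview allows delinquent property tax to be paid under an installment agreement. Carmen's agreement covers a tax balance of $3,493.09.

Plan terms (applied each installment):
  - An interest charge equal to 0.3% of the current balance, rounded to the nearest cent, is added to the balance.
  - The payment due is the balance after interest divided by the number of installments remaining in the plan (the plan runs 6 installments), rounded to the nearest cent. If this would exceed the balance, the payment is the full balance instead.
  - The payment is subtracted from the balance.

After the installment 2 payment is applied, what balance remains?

$2,342.72

Installment 1: $3,493.09 +$10.48 interest = $3,503.57; pay $583.93 → $2,919.64
Installment 2: $2,919.64 +$8.76 interest = $2,928.40; pay $585.68 → $2,342.72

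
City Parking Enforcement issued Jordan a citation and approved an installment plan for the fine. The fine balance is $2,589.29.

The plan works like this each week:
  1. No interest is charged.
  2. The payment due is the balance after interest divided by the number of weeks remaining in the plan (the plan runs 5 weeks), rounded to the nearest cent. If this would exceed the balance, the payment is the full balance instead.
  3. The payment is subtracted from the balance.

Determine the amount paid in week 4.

Week 1: opening $2,589.29; payment $517.86; balance $2,071.43
Week 2: opening $2,071.43; payment $517.86; balance $1,553.57
Week 3: opening $1,553.57; payment $517.86; balance $1,035.71
Week 4: opening $1,035.71; payment $517.86; balance $517.85

$517.86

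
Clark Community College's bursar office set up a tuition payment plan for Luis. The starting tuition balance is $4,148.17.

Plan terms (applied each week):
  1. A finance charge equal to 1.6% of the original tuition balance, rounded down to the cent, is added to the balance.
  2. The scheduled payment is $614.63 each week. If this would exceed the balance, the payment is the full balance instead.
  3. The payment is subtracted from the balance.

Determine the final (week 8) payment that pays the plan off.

$376.72

Week 1: $4,148.17 +$66.37 interest = $4,214.54; pay $614.63 → $3,599.91
Week 2: $3,599.91 +$66.37 interest = $3,666.28; pay $614.63 → $3,051.65
Week 3: $3,051.65 +$66.37 interest = $3,118.02; pay $614.63 → $2,503.39
Week 4: $2,503.39 +$66.37 interest = $2,569.76; pay $614.63 → $1,955.13
Week 5: $1,955.13 +$66.37 interest = $2,021.50; pay $614.63 → $1,406.87
Week 6: $1,406.87 +$66.37 interest = $1,473.24; pay $614.63 → $858.61
Week 7: $858.61 +$66.37 interest = $924.98; pay $614.63 → $310.35
Week 8: $310.35 +$66.37 interest = $376.72; pay $376.72 → $0.00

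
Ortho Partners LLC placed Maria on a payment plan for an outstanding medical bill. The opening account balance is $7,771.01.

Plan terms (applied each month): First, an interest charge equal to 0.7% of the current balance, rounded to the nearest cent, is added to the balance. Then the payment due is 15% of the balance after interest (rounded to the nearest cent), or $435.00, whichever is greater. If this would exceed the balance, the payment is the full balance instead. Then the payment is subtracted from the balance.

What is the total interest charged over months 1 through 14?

$316.70

Month 1: opening $7,771.01; interest $54.40 → $7,825.41; payment $1,173.81; balance $6,651.60
Month 2: opening $6,651.60; interest $46.56 → $6,698.16; payment $1,004.72; balance $5,693.44
Month 3: opening $5,693.44; interest $39.85 → $5,733.29; payment $859.99; balance $4,873.30
Month 4: opening $4,873.30; interest $34.11 → $4,907.41; payment $736.11; balance $4,171.30
Month 5: opening $4,171.30; interest $29.20 → $4,200.50; payment $630.08; balance $3,570.42
Month 6: opening $3,570.42; interest $24.99 → $3,595.41; payment $539.31; balance $3,056.10
Month 7: opening $3,056.10; interest $21.39 → $3,077.49; payment $461.62; balance $2,615.87
Month 8: opening $2,615.87; interest $18.31 → $2,634.18; payment $435.00; balance $2,199.18
Month 9: opening $2,199.18; interest $15.39 → $2,214.57; payment $435.00; balance $1,779.57
Month 10: opening $1,779.57; interest $12.46 → $1,792.03; payment $435.00; balance $1,357.03
Month 11: opening $1,357.03; interest $9.50 → $1,366.53; payment $435.00; balance $931.53
Month 12: opening $931.53; interest $6.52 → $938.05; payment $435.00; balance $503.05
Month 13: opening $503.05; interest $3.52 → $506.57; payment $435.00; balance $71.57
Month 14: opening $71.57; interest $0.50 → $72.07; payment $72.07; balance $0.00
Total interest: $54.40 + $46.56 + $39.85 + $34.11 + $29.20 + $24.99 + $21.39 + $18.31 + $15.39 + $12.46 + $9.50 + $6.52 + $3.52 + $0.50 = $316.70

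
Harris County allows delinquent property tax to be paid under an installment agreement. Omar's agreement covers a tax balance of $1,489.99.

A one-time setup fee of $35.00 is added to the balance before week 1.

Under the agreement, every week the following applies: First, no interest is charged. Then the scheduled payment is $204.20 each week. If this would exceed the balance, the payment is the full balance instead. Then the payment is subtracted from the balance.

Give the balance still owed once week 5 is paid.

# | Opening | Payment | End bal
1 | $1,524.99 | $204.20 | $1,320.79
2 | $1,320.79 | $204.20 | $1,116.59
3 | $1,116.59 | $204.20 | $912.39
4 | $912.39 | $204.20 | $708.19
5 | $708.19 | $204.20 | $503.99

$503.99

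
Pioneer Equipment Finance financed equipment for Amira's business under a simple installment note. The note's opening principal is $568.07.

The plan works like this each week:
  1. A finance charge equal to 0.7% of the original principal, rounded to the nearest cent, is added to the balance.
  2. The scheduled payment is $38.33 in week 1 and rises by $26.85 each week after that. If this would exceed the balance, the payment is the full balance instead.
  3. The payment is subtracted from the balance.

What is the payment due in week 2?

$65.18

# | Opening | Interest | Payment | End bal
1 | $568.07 | $3.98 | $38.33 | $533.72
2 | $533.72 | $3.98 | $65.18 | $472.52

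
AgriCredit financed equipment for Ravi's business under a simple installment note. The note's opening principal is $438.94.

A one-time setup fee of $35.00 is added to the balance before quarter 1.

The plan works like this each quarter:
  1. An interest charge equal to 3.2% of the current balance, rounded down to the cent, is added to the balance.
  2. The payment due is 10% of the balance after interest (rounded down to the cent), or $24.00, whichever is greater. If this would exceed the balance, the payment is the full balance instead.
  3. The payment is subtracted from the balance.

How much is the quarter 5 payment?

# | Opening | Interest | Payment | End bal
1 | $473.94 | $15.16 | $48.91 | $440.19
2 | $440.19 | $14.08 | $45.42 | $408.85
3 | $408.85 | $13.08 | $42.19 | $379.74
4 | $379.74 | $12.15 | $39.18 | $352.71
5 | $352.71 | $11.28 | $36.39 | $327.60

$36.39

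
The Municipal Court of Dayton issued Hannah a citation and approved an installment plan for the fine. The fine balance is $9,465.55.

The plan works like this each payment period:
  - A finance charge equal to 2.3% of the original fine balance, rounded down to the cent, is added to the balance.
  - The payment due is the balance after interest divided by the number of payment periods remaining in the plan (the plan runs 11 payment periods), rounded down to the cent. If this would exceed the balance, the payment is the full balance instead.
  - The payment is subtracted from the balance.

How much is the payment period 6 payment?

$1,020.85

Payment period 1: opening $9,465.55; interest $217.70 → $9,683.25; payment $880.29; balance $8,802.96
Payment period 2: opening $8,802.96; interest $217.70 → $9,020.66; payment $902.06; balance $8,118.60
Payment period 3: opening $8,118.60; interest $217.70 → $8,336.30; payment $926.25; balance $7,410.05
Payment period 4: opening $7,410.05; interest $217.70 → $7,627.75; payment $953.46; balance $6,674.29
Payment period 5: opening $6,674.29; interest $217.70 → $6,891.99; payment $984.57; balance $5,907.42
Payment period 6: opening $5,907.42; interest $217.70 → $6,125.12; payment $1,020.85; balance $5,104.27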